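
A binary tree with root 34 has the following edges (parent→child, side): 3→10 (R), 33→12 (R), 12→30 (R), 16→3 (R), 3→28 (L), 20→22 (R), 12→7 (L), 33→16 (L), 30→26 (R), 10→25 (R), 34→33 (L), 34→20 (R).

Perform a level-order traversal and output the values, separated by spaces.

34 33 20 16 12 22 3 7 30 28 10 26 25

Level-order visits nodes level by level from the root, left to right within each level.
Level 0: 34
Level 1: 33, 20
Level 2: 16, 12, 22
Level 3: 3, 7, 30
Level 4: 28, 10, 26
Level 5: 25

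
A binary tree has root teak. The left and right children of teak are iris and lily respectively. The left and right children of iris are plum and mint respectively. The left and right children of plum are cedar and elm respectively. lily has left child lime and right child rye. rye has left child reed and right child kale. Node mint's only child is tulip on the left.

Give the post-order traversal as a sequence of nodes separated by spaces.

cedar elm plum tulip mint iris lime reed kale rye lily teak

Post-order visits the left subtree, then the right subtree, then the node.
At teak: go left to iris.
  At iris: go left to plum.
    At plum: go left to cedar.
      cedar is a leaf — visit cedar.
    At plum: go right to elm.
      elm is a leaf — visit elm.
    Visit plum.
  At iris: go right to mint.
    At mint: go left to tulip.
      tulip is a leaf — visit tulip.
    At mint: no right child.
    Visit mint.
  Visit iris.
At teak: go right to lily.
  At lily: go left to lime.
    lime is a leaf — visit lime.
  At lily: go right to rye.
    At rye: go left to reed.
      reed is a leaf — visit reed.
    At rye: go right to kale.
      kale is a leaf — visit kale.
    Visit rye.
  Visit lily.
Visit teak.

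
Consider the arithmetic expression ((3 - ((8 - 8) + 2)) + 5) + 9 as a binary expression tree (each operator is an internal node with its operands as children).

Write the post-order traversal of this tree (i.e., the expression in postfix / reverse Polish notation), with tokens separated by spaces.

Post-order on an expression tree gives postfix notation: for each operator, emit left operand, right operand, then the operator.

3 8 8 - 2 + - 5 + 9 +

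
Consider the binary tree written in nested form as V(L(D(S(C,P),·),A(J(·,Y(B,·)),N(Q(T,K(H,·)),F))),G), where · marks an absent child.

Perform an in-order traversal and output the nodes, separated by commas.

In-order visits the left subtree, then the node, then the right subtree.
At V: go left to L.
  At L: go left to D.
    At D: go left to S.
      At S: go left to C.
        C is a leaf — visit C.
      Visit S.
      At S: go right to P.
        P is a leaf — visit P.
    Visit D.
    At D: no right child.
  Visit L.
  At L: go right to A.
    At A: go left to J.
      At J: no left child.
      Visit J.
      At J: go right to Y.
        At Y: go left to B.
          B is a leaf — visit B.
        Visit Y.
        At Y: no right child.
    Visit A.
    At A: go right to N.
      At N: go left to Q.
        At Q: go left to T.
          T is a leaf — visit T.
        Visit Q.
        At Q: go right to K.
          At K: go left to H.
            H is a leaf — visit H.
          Visit K.
          At K: no right child.
      Visit N.
      At N: go right to F.
        F is a leaf — visit F.
Visit V.
At V: go right to G.
  G is a leaf — visit G.

C, S, P, D, L, J, B, Y, A, T, Q, H, K, N, F, V, G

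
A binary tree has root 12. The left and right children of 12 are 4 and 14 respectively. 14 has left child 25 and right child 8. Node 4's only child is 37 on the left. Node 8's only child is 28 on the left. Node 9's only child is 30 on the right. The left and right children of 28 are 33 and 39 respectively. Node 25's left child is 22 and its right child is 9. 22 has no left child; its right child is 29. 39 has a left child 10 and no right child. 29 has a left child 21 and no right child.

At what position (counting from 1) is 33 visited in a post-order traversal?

9

Post-order visits the left subtree, then the right subtree, then the node.
At 12: go left to 4.
  At 4: go left to 37.
    37 is a leaf — visit 37.
  At 4: no right child.
  Visit 4.
At 12: go right to 14.
  At 14: go left to 25.
    At 25: go left to 22.
      At 22: no left child.
      At 22: go right to 29.
        At 29: go left to 21.
          21 is a leaf — visit 21.
        At 29: no right child.
        Visit 29.
      Visit 22.
    At 25: go right to 9.
      At 9: no left child.
      At 9: go right to 30.
        30 is a leaf — visit 30.
      Visit 9.
    Visit 25.
  At 14: go right to 8.
    At 8: go left to 28.
      At 28: go left to 33.
        33 is a leaf — visit 33.
      At 28: go right to 39.
        At 39: go left to 10.
          10 is a leaf — visit 10.
        At 39: no right child.
        Visit 39.
      Visit 28.
    At 8: no right child.
    Visit 8.
  Visit 14.
Visit 12.
Full post-order sequence: 37, 4, 21, 29, 22, 30, 9, 25, 33, 10, 39, 28, 8, 14, 12.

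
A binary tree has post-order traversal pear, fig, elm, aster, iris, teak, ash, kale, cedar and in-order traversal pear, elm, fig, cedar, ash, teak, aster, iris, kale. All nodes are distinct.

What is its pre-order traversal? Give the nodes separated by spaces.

The last element of post-order is the root; it splits in-order into left and right subtrees.
Root cedar: left subtree has 3 nodes {pear, elm, fig}, right has 5 {ash, teak, aster, iris, kale}.
  Root elm: left subtree has 1 node {pear}, right has 1 {fig}.
  Root kale: left subtree has 4 nodes {ash, teak, aster, iris}, right has 0 { }.
    Root ash: left subtree has 0 nodes { }, right has 3 {teak, aster, iris}.
      Root teak: left subtree has 0 nodes { }, right has 2 {aster, iris}.
        Root iris: left subtree has 1 node {aster}, right has 0 { }.

cedar elm pear fig kale ash teak iris aster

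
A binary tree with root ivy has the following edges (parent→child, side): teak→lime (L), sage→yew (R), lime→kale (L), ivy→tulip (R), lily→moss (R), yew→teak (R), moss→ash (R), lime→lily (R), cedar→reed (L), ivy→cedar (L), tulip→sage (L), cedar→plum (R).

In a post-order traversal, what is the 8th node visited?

Post-order visits the left subtree, then the right subtree, then the node.
At ivy: go left to cedar.
  At cedar: go left to reed.
    reed is a leaf — visit reed.
  At cedar: go right to plum.
    plum is a leaf — visit plum.
  Visit cedar.
At ivy: go right to tulip.
  At tulip: go left to sage.
    At sage: no left child.
    At sage: go right to yew.
      At yew: no left child.
      At yew: go right to teak.
        At teak: go left to lime.
          At lime: go left to kale.
            kale is a leaf — visit kale.
          At lime: go right to lily.
            At lily: no left child.
            At lily: go right to moss.
              At moss: no left child.
              At moss: go right to ash.
                ash is a leaf — visit ash.
              Visit moss.
            Visit lily.
          Visit lime.
        At teak: no right child.
        Visit teak.
      Visit yew.
    Visit sage.
  At tulip: no right child.
  Visit tulip.
Visit ivy.
Full post-order sequence: reed, plum, cedar, kale, ash, moss, lily, lime, teak, yew, sage, tulip, ivy.

lime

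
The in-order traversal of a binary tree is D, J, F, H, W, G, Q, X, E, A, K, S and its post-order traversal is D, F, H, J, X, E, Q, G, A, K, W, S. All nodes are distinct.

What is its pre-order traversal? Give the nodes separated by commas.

The last element of post-order is the root; it splits in-order into left and right subtrees.
Root S: left subtree has 11 nodes {D, J, F, H, W, G, Q, X, E, A, K}, right has 0 { }.
  Root W: left subtree has 4 nodes {D, J, F, H}, right has 6 {G, Q, X, E, A, K}.
    Root J: left subtree has 1 node {D}, right has 2 {F, H}.
      Root H: left subtree has 1 node {F}, right has 0 { }.
    Root K: left subtree has 5 nodes {G, Q, X, E, A}, right has 0 { }.
      Root A: left subtree has 4 nodes {G, Q, X, E}, right has 0 { }.
        Root G: left subtree has 0 nodes { }, right has 3 {Q, X, E}.
          Root Q: left subtree has 0 nodes { }, right has 2 {X, E}.
            Root E: left subtree has 1 node {X}, right has 0 { }.

S, W, J, D, H, F, K, A, G, Q, E, X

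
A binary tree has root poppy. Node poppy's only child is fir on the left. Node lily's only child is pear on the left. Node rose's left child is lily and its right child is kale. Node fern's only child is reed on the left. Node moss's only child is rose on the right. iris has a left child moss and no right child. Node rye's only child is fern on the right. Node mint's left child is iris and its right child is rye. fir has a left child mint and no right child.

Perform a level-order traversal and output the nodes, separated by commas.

Level-order visits nodes level by level from the root, left to right within each level.
Level 0: poppy
Level 1: fir
Level 2: mint
Level 3: iris, rye
Level 4: moss, fern
Level 5: rose, reed
Level 6: lily, kale
Level 7: pear

poppy, fir, mint, iris, rye, moss, fern, rose, reed, lily, kale, pear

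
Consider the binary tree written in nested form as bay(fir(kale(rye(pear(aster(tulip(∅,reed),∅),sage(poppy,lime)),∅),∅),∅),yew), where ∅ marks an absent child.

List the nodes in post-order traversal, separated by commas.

reed, tulip, aster, poppy, lime, sage, pear, rye, kale, fir, yew, bay

Post-order visits the left subtree, then the right subtree, then the node.
At bay: go left to fir.
  At fir: go left to kale.
    At kale: go left to rye.
      At rye: go left to pear.
        At pear: go left to aster.
          At aster: go left to tulip.
            At tulip: no left child.
            At tulip: go right to reed.
              reed is a leaf — visit reed.
            Visit tulip.
          At aster: no right child.
          Visit aster.
        At pear: go right to sage.
          At sage: go left to poppy.
            poppy is a leaf — visit poppy.
          At sage: go right to lime.
            lime is a leaf — visit lime.
          Visit sage.
        Visit pear.
      At rye: no right child.
      Visit rye.
    At kale: no right child.
    Visit kale.
  At fir: no right child.
  Visit fir.
At bay: go right to yew.
  yew is a leaf — visit yew.
Visit bay.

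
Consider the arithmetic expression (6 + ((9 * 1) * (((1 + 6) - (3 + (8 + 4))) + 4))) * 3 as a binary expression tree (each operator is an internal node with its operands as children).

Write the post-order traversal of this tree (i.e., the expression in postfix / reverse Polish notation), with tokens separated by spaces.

Post-order on an expression tree gives postfix notation: for each operator, emit left operand, right operand, then the operator.

6 9 1 * 1 6 + 3 8 4 + + - 4 + * + 3 *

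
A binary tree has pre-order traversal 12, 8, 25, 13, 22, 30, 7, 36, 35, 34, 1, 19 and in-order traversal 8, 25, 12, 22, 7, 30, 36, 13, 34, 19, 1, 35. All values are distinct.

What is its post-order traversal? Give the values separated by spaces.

The first element of pre-order is the root; it splits in-order into left and right subtrees.
Root 12: left subtree has 2 nodes {8, 25}, right has 9 {22, 7, 30, 36, 13, 34, 19, 1, 35}.
  Root 8: left subtree has 0 nodes { }, right has 1 {25}.
  Root 13: left subtree has 4 nodes {22, 7, 30, 36}, right has 4 {34, 19, 1, 35}.
    Root 22: left subtree has 0 nodes { }, right has 3 {7, 30, 36}.
      Root 30: left subtree has 1 node {7}, right has 1 {36}.
    Root 35: left subtree has 3 nodes {34, 19, 1}, right has 0 { }.
      Root 34: left subtree has 0 nodes { }, right has 2 {19, 1}.
        Root 1: left subtree has 1 node {19}, right has 0 { }.

25 8 7 36 30 22 19 1 34 35 13 12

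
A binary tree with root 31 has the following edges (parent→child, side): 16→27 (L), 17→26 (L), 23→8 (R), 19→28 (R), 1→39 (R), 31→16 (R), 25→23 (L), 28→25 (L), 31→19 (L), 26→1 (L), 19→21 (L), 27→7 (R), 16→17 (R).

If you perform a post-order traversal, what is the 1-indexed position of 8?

Post-order visits the left subtree, then the right subtree, then the node.
At 31: go left to 19.
  At 19: go left to 21.
    21 is a leaf — visit 21.
  At 19: go right to 28.
    At 28: go left to 25.
      At 25: go left to 23.
        At 23: no left child.
        At 23: go right to 8.
          8 is a leaf — visit 8.
        Visit 23.
      At 25: no right child.
      Visit 25.
    At 28: no right child.
    Visit 28.
  Visit 19.
At 31: go right to 16.
  At 16: go left to 27.
    At 27: no left child.
    At 27: go right to 7.
      7 is a leaf — visit 7.
    Visit 27.
  At 16: go right to 17.
    At 17: go left to 26.
      At 26: go left to 1.
        At 1: no left child.
        At 1: go right to 39.
          39 is a leaf — visit 39.
        Visit 1.
      At 26: no right child.
      Visit 26.
    At 17: no right child.
    Visit 17.
  Visit 16.
Visit 31.
Full post-order sequence: 21, 8, 23, 25, 28, 19, 7, 27, 39, 1, 26, 17, 16, 31.

2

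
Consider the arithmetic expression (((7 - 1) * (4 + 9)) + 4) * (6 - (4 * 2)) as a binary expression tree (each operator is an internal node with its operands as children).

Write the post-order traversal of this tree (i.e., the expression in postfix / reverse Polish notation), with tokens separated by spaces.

Post-order on an expression tree gives postfix notation: for each operator, emit left operand, right operand, then the operator.

7 1 - 4 9 + * 4 + 6 4 2 * - *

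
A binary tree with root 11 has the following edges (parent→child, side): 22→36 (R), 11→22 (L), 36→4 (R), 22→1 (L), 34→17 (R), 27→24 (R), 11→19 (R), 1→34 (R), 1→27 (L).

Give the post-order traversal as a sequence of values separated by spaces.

24 27 17 34 1 4 36 22 19 11

Post-order visits the left subtree, then the right subtree, then the node.
At 11: go left to 22.
  At 22: go left to 1.
    At 1: go left to 27.
      At 27: no left child.
      At 27: go right to 24.
        24 is a leaf — visit 24.
      Visit 27.
    At 1: go right to 34.
      At 34: no left child.
      At 34: go right to 17.
        17 is a leaf — visit 17.
      Visit 34.
    Visit 1.
  At 22: go right to 36.
    At 36: no left child.
    At 36: go right to 4.
      4 is a leaf — visit 4.
    Visit 36.
  Visit 22.
At 11: go right to 19.
  19 is a leaf — visit 19.
Visit 11.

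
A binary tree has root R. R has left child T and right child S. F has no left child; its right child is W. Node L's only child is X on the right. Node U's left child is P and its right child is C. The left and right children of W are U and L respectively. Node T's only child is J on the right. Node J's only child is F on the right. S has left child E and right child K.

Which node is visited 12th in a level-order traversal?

C

Level-order visits nodes level by level from the root, left to right within each level.
Level 0: R
Level 1: T, S
Level 2: J, E, K
Level 3: F
Level 4: W
Level 5: U, L
Level 6: P, C, X
Full level-order sequence: R, T, S, J, E, K, F, W, U, L, P, C, X.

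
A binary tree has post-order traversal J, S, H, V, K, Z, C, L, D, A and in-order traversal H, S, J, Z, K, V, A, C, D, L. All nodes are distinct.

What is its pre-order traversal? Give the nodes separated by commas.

The last element of post-order is the root; it splits in-order into left and right subtrees.
Root A: left subtree has 6 nodes {H, S, J, Z, K, V}, right has 3 {C, D, L}.
  Root Z: left subtree has 3 nodes {H, S, J}, right has 2 {K, V}.
    Root H: left subtree has 0 nodes { }, right has 2 {S, J}.
      Root S: left subtree has 0 nodes { }, right has 1 {J}.
    Root K: left subtree has 0 nodes { }, right has 1 {V}.
  Root D: left subtree has 1 node {C}, right has 1 {L}.

A, Z, H, S, J, K, V, D, C, L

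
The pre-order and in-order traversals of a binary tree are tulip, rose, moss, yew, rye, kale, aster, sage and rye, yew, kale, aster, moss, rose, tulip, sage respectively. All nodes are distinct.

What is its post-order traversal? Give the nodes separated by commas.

The first element of pre-order is the root; it splits in-order into left and right subtrees.
Root tulip: left subtree has 6 nodes {rye, yew, kale, aster, moss, rose}, right has 1 {sage}.
  Root rose: left subtree has 5 nodes {rye, yew, kale, aster, moss}, right has 0 { }.
    Root moss: left subtree has 4 nodes {rye, yew, kale, aster}, right has 0 { }.
      Root yew: left subtree has 1 node {rye}, right has 2 {kale, aster}.
        Root kale: left subtree has 0 nodes { }, right has 1 {aster}.

rye, aster, kale, yew, moss, rose, sage, tulip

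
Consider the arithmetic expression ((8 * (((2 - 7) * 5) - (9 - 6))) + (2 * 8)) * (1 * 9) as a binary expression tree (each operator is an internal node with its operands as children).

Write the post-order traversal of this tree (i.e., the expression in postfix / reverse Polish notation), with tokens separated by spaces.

8 2 7 - 5 * 9 6 - - * 2 8 * + 1 9 * *

Post-order on an expression tree gives postfix notation: for each operator, emit left operand, right operand, then the operator.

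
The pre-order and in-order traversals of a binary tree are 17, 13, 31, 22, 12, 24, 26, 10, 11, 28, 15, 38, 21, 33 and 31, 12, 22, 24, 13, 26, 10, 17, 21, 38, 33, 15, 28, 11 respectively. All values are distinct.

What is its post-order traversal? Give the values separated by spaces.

The first element of pre-order is the root; it splits in-order into left and right subtrees.
Root 17: left subtree has 7 nodes {31, 12, 22, 24, 13, 26, 10}, right has 6 {21, 38, 33, 15, 28, 11}.
  Root 13: left subtree has 4 nodes {31, 12, 22, 24}, right has 2 {26, 10}.
    Root 31: left subtree has 0 nodes { }, right has 3 {12, 22, 24}.
      Root 22: left subtree has 1 node {12}, right has 1 {24}.
    Root 26: left subtree has 0 nodes { }, right has 1 {10}.
  Root 11: left subtree has 5 nodes {21, 38, 33, 15, 28}, right has 0 { }.
    Root 28: left subtree has 4 nodes {21, 38, 33, 15}, right has 0 { }.
      Root 15: left subtree has 3 nodes {21, 38, 33}, right has 0 { }.
        Root 38: left subtree has 1 node {21}, right has 1 {33}.

12 24 22 31 10 26 13 21 33 38 15 28 11 17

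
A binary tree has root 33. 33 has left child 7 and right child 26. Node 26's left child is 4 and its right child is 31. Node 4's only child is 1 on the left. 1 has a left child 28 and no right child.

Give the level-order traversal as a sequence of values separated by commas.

33, 7, 26, 4, 31, 1, 28

Level-order visits nodes level by level from the root, left to right within each level.
Level 0: 33
Level 1: 7, 26
Level 2: 4, 31
Level 3: 1
Level 4: 28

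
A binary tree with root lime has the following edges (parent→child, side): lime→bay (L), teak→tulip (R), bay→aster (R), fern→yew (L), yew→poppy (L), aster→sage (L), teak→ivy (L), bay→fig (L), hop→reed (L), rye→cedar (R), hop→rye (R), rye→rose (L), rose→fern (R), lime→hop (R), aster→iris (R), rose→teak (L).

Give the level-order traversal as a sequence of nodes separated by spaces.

lime bay hop fig aster reed rye sage iris rose cedar teak fern ivy tulip yew poppy

Level-order visits nodes level by level from the root, left to right within each level.
Level 0: lime
Level 1: bay, hop
Level 2: fig, aster, reed, rye
Level 3: sage, iris, rose, cedar
Level 4: teak, fern
Level 5: ivy, tulip, yew
Level 6: poppy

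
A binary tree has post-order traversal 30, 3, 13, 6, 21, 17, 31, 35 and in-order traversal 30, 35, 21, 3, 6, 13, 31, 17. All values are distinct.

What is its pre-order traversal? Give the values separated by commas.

35, 30, 31, 21, 6, 3, 13, 17

The last element of post-order is the root; it splits in-order into left and right subtrees.
Root 35: left subtree has 1 node {30}, right has 6 {21, 3, 6, 13, 31, 17}.
  Root 31: left subtree has 4 nodes {21, 3, 6, 13}, right has 1 {17}.
    Root 21: left subtree has 0 nodes { }, right has 3 {3, 6, 13}.
      Root 6: left subtree has 1 node {3}, right has 1 {13}.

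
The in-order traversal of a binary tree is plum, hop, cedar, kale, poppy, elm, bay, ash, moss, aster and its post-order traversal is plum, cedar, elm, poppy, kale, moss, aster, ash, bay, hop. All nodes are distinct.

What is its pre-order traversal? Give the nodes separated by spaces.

The last element of post-order is the root; it splits in-order into left and right subtrees.
Root hop: left subtree has 1 node {plum}, right has 8 {cedar, kale, poppy, elm, bay, ash, moss, aster}.
  Root bay: left subtree has 4 nodes {cedar, kale, poppy, elm}, right has 3 {ash, moss, aster}.
    Root kale: left subtree has 1 node {cedar}, right has 2 {poppy, elm}.
      Root poppy: left subtree has 0 nodes { }, right has 1 {elm}.
    Root ash: left subtree has 0 nodes { }, right has 2 {moss, aster}.
      Root aster: left subtree has 1 node {moss}, right has 0 { }.

hop plum bay kale cedar poppy elm ash aster moss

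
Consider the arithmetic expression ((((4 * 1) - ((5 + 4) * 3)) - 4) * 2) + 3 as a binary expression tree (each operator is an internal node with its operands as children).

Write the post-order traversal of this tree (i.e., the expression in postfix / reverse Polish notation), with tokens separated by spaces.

Post-order on an expression tree gives postfix notation: for each operator, emit left operand, right operand, then the operator.

4 1 * 5 4 + 3 * - 4 - 2 * 3 +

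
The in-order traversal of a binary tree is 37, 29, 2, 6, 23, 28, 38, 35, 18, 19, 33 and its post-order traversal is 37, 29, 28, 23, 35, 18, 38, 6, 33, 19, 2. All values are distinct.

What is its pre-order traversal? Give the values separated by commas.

2, 29, 37, 19, 6, 38, 23, 28, 18, 35, 33

The last element of post-order is the root; it splits in-order into left and right subtrees.
Root 2: left subtree has 2 nodes {37, 29}, right has 8 {6, 23, 28, 38, 35, 18, 19, 33}.
  Root 29: left subtree has 1 node {37}, right has 0 { }.
  Root 19: left subtree has 6 nodes {6, 23, 28, 38, 35, 18}, right has 1 {33}.
    Root 6: left subtree has 0 nodes { }, right has 5 {23, 28, 38, 35, 18}.
      Root 38: left subtree has 2 nodes {23, 28}, right has 2 {35, 18}.
        Root 23: left subtree has 0 nodes { }, right has 1 {28}.
        Root 18: left subtree has 1 node {35}, right has 0 { }.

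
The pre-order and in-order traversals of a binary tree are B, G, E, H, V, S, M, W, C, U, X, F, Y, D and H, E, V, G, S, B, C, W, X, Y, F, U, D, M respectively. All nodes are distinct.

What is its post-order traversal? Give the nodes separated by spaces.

H V E S G C Y F X D U W M B

The first element of pre-order is the root; it splits in-order into left and right subtrees.
Root B: left subtree has 5 nodes {H, E, V, G, S}, right has 8 {C, W, X, Y, F, U, D, M}.
  Root G: left subtree has 3 nodes {H, E, V}, right has 1 {S}.
    Root E: left subtree has 1 node {H}, right has 1 {V}.
  Root M: left subtree has 7 nodes {C, W, X, Y, F, U, D}, right has 0 { }.
    Root W: left subtree has 1 node {C}, right has 5 {X, Y, F, U, D}.
      Root U: left subtree has 3 nodes {X, Y, F}, right has 1 {D}.
        Root X: left subtree has 0 nodes { }, right has 2 {Y, F}.
          Root F: left subtree has 1 node {Y}, right has 0 { }.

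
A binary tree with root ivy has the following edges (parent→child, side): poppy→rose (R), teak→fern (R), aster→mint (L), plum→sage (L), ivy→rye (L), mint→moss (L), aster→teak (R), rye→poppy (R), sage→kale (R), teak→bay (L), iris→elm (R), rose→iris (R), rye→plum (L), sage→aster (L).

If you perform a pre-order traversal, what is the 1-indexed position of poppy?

12

Pre-order visits the node, then its left subtree, then its right subtree.
Visit ivy.
At ivy: go left to rye.
  Visit rye.
  At rye: go left to plum.
    Visit plum.
    At plum: go left to sage.
      Visit sage.
      At sage: go left to aster.
        Visit aster.
        At aster: go left to mint.
          Visit mint.
          At mint: go left to moss.
            moss is a leaf — visit moss.
          At mint: no right child.
        At aster: go right to teak.
          Visit teak.
          At teak: go left to bay.
            bay is a leaf — visit bay.
          At teak: go right to fern.
            fern is a leaf — visit fern.
      At sage: go right to kale.
        kale is a leaf — visit kale.
    At plum: no right child.
  At rye: go right to poppy.
    Visit poppy.
    At poppy: no left child.
    At poppy: go right to rose.
      Visit rose.
      At rose: no left child.
      At rose: go right to iris.
        Visit iris.
        At iris: no left child.
        At iris: go right to elm.
          elm is a leaf — visit elm.
At ivy: no right child.
Full pre-order sequence: ivy, rye, plum, sage, aster, mint, moss, teak, bay, fern, kale, poppy, rose, iris, elm.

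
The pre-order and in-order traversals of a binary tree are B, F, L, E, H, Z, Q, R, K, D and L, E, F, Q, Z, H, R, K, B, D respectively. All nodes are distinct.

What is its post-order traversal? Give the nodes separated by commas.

E, L, Q, Z, K, R, H, F, D, B

The first element of pre-order is the root; it splits in-order into left and right subtrees.
Root B: left subtree has 8 nodes {L, E, F, Q, Z, H, R, K}, right has 1 {D}.
  Root F: left subtree has 2 nodes {L, E}, right has 5 {Q, Z, H, R, K}.
    Root L: left subtree has 0 nodes { }, right has 1 {E}.
    Root H: left subtree has 2 nodes {Q, Z}, right has 2 {R, K}.
      Root Z: left subtree has 1 node {Q}, right has 0 { }.
      Root R: left subtree has 0 nodes { }, right has 1 {K}.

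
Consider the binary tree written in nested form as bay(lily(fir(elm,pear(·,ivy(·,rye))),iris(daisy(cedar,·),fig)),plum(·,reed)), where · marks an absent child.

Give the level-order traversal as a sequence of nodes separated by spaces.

Level-order visits nodes level by level from the root, left to right within each level.
Level 0: bay
Level 1: lily, plum
Level 2: fir, iris, reed
Level 3: elm, pear, daisy, fig
Level 4: ivy, cedar
Level 5: rye

bay lily plum fir iris reed elm pear daisy fig ivy cedar rye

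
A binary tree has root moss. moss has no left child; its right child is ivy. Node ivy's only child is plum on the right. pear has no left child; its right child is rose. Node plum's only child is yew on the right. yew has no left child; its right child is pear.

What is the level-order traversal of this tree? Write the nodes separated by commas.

moss, ivy, plum, yew, pear, rose

Level-order visits nodes level by level from the root, left to right within each level.
Level 0: moss
Level 1: ivy
Level 2: plum
Level 3: yew
Level 4: pear
Level 5: rose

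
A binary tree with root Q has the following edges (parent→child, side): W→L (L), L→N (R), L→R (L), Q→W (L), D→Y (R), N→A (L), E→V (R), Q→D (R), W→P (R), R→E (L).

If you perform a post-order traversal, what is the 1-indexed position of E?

2

Post-order visits the left subtree, then the right subtree, then the node.
At Q: go left to W.
  At W: go left to L.
    At L: go left to R.
      At R: go left to E.
        At E: no left child.
        At E: go right to V.
          V is a leaf — visit V.
        Visit E.
      At R: no right child.
      Visit R.
    At L: go right to N.
      At N: go left to A.
        A is a leaf — visit A.
      At N: no right child.
      Visit N.
    Visit L.
  At W: go right to P.
    P is a leaf — visit P.
  Visit W.
At Q: go right to D.
  At D: no left child.
  At D: go right to Y.
    Y is a leaf — visit Y.
  Visit D.
Visit Q.
Full post-order sequence: V, E, R, A, N, L, P, W, Y, D, Q.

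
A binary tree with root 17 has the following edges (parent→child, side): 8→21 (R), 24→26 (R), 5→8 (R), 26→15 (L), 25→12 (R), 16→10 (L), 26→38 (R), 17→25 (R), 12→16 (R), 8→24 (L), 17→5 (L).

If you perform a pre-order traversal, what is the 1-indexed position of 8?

Pre-order visits the node, then its left subtree, then its right subtree.
Visit 17.
At 17: go left to 5.
  Visit 5.
  At 5: no left child.
  At 5: go right to 8.
    Visit 8.
    At 8: go left to 24.
      Visit 24.
      At 24: no left child.
      At 24: go right to 26.
        Visit 26.
        At 26: go left to 15.
          15 is a leaf — visit 15.
        At 26: go right to 38.
          38 is a leaf — visit 38.
    At 8: go right to 21.
      21 is a leaf — visit 21.
At 17: go right to 25.
  Visit 25.
  At 25: no left child.
  At 25: go right to 12.
    Visit 12.
    At 12: no left child.
    At 12: go right to 16.
      Visit 16.
      At 16: go left to 10.
        10 is a leaf — visit 10.
      At 16: no right child.
Full pre-order sequence: 17, 5, 8, 24, 26, 15, 38, 21, 25, 12, 16, 10.

3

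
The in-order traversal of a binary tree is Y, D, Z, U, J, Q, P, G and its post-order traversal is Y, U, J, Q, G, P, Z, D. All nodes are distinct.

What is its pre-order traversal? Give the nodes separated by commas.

The last element of post-order is the root; it splits in-order into left and right subtrees.
Root D: left subtree has 1 node {Y}, right has 6 {Z, U, J, Q, P, G}.
  Root Z: left subtree has 0 nodes { }, right has 5 {U, J, Q, P, G}.
    Root P: left subtree has 3 nodes {U, J, Q}, right has 1 {G}.
      Root Q: left subtree has 2 nodes {U, J}, right has 0 { }.
        Root J: left subtree has 1 node {U}, right has 0 { }.

D, Y, Z, P, Q, J, U, G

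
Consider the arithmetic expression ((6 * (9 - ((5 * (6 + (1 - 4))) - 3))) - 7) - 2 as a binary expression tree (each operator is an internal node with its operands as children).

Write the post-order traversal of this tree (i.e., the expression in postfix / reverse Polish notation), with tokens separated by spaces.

Post-order on an expression tree gives postfix notation: for each operator, emit left operand, right operand, then the operator.

6 9 5 6 1 4 - + * 3 - - * 7 - 2 -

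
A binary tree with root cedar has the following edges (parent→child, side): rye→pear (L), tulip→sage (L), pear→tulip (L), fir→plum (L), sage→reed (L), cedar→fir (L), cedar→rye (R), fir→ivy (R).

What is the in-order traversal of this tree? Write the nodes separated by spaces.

In-order visits the left subtree, then the node, then the right subtree.
At cedar: go left to fir.
  At fir: go left to plum.
    plum is a leaf — visit plum.
  Visit fir.
  At fir: go right to ivy.
    ivy is a leaf — visit ivy.
Visit cedar.
At cedar: go right to rye.
  At rye: go left to pear.
    At pear: go left to tulip.
      At tulip: go left to sage.
        At sage: go left to reed.
          reed is a leaf — visit reed.
        Visit sage.
        At sage: no right child.
      Visit tulip.
      At tulip: no right child.
    Visit pear.
    At pear: no right child.
  Visit rye.
  At rye: no right child.

plum fir ivy cedar reed sage tulip pear rye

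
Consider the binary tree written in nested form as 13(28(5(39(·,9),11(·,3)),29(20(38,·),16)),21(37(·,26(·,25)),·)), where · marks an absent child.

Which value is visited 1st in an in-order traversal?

39

In-order visits the left subtree, then the node, then the right subtree.
At 13: go left to 28.
  At 28: go left to 5.
    At 5: go left to 39.
      At 39: no left child.
      Visit 39.
      At 39: go right to 9.
        9 is a leaf — visit 9.
    Visit 5.
    At 5: go right to 11.
      At 11: no left child.
      Visit 11.
      At 11: go right to 3.
        3 is a leaf — visit 3.
  Visit 28.
  At 28: go right to 29.
    At 29: go left to 20.
      At 20: go left to 38.
        38 is a leaf — visit 38.
      Visit 20.
      At 20: no right child.
    Visit 29.
    At 29: go right to 16.
      16 is a leaf — visit 16.
Visit 13.
At 13: go right to 21.
  At 21: go left to 37.
    At 37: no left child.
    Visit 37.
    At 37: go right to 26.
      At 26: no left child.
      Visit 26.
      At 26: go right to 25.
        25 is a leaf — visit 25.
  Visit 21.
  At 21: no right child.
Full in-order sequence: 39, 9, 5, 11, 3, 28, 38, 20, 29, 16, 13, 37, 26, 25, 21.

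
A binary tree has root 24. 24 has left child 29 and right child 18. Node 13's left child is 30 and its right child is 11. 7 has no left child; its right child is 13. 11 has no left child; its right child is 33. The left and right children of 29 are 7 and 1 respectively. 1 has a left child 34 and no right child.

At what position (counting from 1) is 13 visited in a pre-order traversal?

4

Pre-order visits the node, then its left subtree, then its right subtree.
Visit 24.
At 24: go left to 29.
  Visit 29.
  At 29: go left to 7.
    Visit 7.
    At 7: no left child.
    At 7: go right to 13.
      Visit 13.
      At 13: go left to 30.
        30 is a leaf — visit 30.
      At 13: go right to 11.
        Visit 11.
        At 11: no left child.
        At 11: go right to 33.
          33 is a leaf — visit 33.
  At 29: go right to 1.
    Visit 1.
    At 1: go left to 34.
      34 is a leaf — visit 34.
    At 1: no right child.
At 24: go right to 18.
  18 is a leaf — visit 18.
Full pre-order sequence: 24, 29, 7, 13, 30, 11, 33, 1, 34, 18.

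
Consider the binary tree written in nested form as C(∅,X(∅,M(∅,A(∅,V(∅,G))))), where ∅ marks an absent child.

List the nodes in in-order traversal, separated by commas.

In-order visits the left subtree, then the node, then the right subtree.
At C: no left child.
Visit C.
At C: go right to X.
  At X: no left child.
  Visit X.
  At X: go right to M.
    At M: no left child.
    Visit M.
    At M: go right to A.
      At A: no left child.
      Visit A.
      At A: go right to V.
        At V: no left child.
        Visit V.
        At V: go right to G.
          G is a leaf — visit G.

C, X, M, A, V, G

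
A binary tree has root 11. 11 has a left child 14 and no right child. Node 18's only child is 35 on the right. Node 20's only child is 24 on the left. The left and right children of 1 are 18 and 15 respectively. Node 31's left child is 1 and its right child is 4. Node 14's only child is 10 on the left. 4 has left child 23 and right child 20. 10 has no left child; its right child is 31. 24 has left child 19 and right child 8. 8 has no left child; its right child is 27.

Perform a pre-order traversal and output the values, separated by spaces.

Pre-order visits the node, then its left subtree, then its right subtree.
Visit 11.
At 11: go left to 14.
  Visit 14.
  At 14: go left to 10.
    Visit 10.
    At 10: no left child.
    At 10: go right to 31.
      Visit 31.
      At 31: go left to 1.
        Visit 1.
        At 1: go left to 18.
          Visit 18.
          At 18: no left child.
          At 18: go right to 35.
            35 is a leaf — visit 35.
        At 1: go right to 15.
          15 is a leaf — visit 15.
      At 31: go right to 4.
        Visit 4.
        At 4: go left to 23.
          23 is a leaf — visit 23.
        At 4: go right to 20.
          Visit 20.
          At 20: go left to 24.
            Visit 24.
            At 24: go left to 19.
              19 is a leaf — visit 19.
            At 24: go right to 8.
              Visit 8.
              At 8: no left child.
              At 8: go right to 27.
                27 is a leaf — visit 27.
          At 20: no right child.
  At 14: no right child.
At 11: no right child.

11 14 10 31 1 18 35 15 4 23 20 24 19 8 27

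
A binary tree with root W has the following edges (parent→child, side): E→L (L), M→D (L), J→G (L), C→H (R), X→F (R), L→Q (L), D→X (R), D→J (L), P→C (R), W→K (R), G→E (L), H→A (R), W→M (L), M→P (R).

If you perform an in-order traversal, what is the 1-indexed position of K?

15

In-order visits the left subtree, then the node, then the right subtree.
At W: go left to M.
  At M: go left to D.
    At D: go left to J.
      At J: go left to G.
        At G: go left to E.
          At E: go left to L.
            At L: go left to Q.
              Q is a leaf — visit Q.
            Visit L.
            At L: no right child.
          Visit E.
          At E: no right child.
        Visit G.
        At G: no right child.
      Visit J.
      At J: no right child.
    Visit D.
    At D: go right to X.
      At X: no left child.
      Visit X.
      At X: go right to F.
        F is a leaf — visit F.
  Visit M.
  At M: go right to P.
    At P: no left child.
    Visit P.
    At P: go right to C.
      At C: no left child.
      Visit C.
      At C: go right to H.
        At H: no left child.
        Visit H.
        At H: go right to A.
          A is a leaf — visit A.
Visit W.
At W: go right to K.
  K is a leaf — visit K.
Full in-order sequence: Q, L, E, G, J, D, X, F, M, P, C, H, A, W, K.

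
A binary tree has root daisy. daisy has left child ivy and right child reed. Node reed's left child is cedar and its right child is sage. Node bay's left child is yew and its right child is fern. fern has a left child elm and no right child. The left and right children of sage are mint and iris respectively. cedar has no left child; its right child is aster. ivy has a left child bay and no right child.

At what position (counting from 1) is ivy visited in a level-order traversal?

2

Level-order visits nodes level by level from the root, left to right within each level.
Level 0: daisy
Level 1: ivy, reed
Level 2: bay, cedar, sage
Level 3: yew, fern, aster, mint, iris
Level 4: elm
Full level-order sequence: daisy, ivy, reed, bay, cedar, sage, yew, fern, aster, mint, iris, elm.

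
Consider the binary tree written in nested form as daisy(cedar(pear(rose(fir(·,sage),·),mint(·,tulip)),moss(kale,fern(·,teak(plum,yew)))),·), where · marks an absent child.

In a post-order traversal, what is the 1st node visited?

Post-order visits the left subtree, then the right subtree, then the node.
At daisy: go left to cedar.
  At cedar: go left to pear.
    At pear: go left to rose.
      At rose: go left to fir.
        At fir: no left child.
        At fir: go right to sage.
          sage is a leaf — visit sage.
        Visit fir.
      At rose: no right child.
      Visit rose.
    At pear: go right to mint.
      At mint: no left child.
      At mint: go right to tulip.
        tulip is a leaf — visit tulip.
      Visit mint.
    Visit pear.
  At cedar: go right to moss.
    At moss: go left to kale.
      kale is a leaf — visit kale.
    At moss: go right to fern.
      At fern: no left child.
      At fern: go right to teak.
        At teak: go left to plum.
          plum is a leaf — visit plum.
        At teak: go right to yew.
          yew is a leaf — visit yew.
        Visit teak.
      Visit fern.
    Visit moss.
  Visit cedar.
At daisy: no right child.
Visit daisy.
Full post-order sequence: sage, fir, rose, tulip, mint, pear, kale, plum, yew, teak, fern, moss, cedar, daisy.

sage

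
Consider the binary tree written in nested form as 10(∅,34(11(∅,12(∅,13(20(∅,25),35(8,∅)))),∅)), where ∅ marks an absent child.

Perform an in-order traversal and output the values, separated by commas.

In-order visits the left subtree, then the node, then the right subtree.
At 10: no left child.
Visit 10.
At 10: go right to 34.
  At 34: go left to 11.
    At 11: no left child.
    Visit 11.
    At 11: go right to 12.
      At 12: no left child.
      Visit 12.
      At 12: go right to 13.
        At 13: go left to 20.
          At 20: no left child.
          Visit 20.
          At 20: go right to 25.
            25 is a leaf — visit 25.
        Visit 13.
        At 13: go right to 35.
          At 35: go left to 8.
            8 is a leaf — visit 8.
          Visit 35.
          At 35: no right child.
  Visit 34.
  At 34: no right child.

10, 11, 12, 20, 25, 13, 8, 35, 34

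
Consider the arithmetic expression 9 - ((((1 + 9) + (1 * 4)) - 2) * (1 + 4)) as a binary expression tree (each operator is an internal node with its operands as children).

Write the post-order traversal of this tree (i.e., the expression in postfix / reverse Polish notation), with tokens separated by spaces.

Post-order on an expression tree gives postfix notation: for each operator, emit left operand, right operand, then the operator.

9 1 9 + 1 4 * + 2 - 1 4 + * -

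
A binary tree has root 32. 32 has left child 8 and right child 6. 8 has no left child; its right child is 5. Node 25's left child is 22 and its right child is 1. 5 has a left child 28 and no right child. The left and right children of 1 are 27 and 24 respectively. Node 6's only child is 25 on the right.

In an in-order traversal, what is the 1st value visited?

8

In-order visits the left subtree, then the node, then the right subtree.
At 32: go left to 8.
  At 8: no left child.
  Visit 8.
  At 8: go right to 5.
    At 5: go left to 28.
      28 is a leaf — visit 28.
    Visit 5.
    At 5: no right child.
Visit 32.
At 32: go right to 6.
  At 6: no left child.
  Visit 6.
  At 6: go right to 25.
    At 25: go left to 22.
      22 is a leaf — visit 22.
    Visit 25.
    At 25: go right to 1.
      At 1: go left to 27.
        27 is a leaf — visit 27.
      Visit 1.
      At 1: go right to 24.
        24 is a leaf — visit 24.
Full in-order sequence: 8, 28, 5, 32, 6, 22, 25, 27, 1, 24.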